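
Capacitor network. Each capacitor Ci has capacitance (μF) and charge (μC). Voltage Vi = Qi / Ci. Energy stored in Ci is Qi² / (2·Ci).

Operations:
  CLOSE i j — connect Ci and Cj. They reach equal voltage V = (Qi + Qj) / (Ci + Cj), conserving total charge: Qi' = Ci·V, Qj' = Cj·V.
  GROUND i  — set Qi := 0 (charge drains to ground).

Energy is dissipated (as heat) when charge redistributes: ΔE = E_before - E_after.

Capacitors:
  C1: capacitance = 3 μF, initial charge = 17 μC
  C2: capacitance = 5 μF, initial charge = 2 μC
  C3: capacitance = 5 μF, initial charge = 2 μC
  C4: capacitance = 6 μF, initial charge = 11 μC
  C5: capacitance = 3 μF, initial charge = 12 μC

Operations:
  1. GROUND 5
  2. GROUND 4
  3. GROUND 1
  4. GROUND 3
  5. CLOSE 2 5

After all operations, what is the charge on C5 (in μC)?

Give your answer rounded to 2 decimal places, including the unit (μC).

Answer: 0.75 μC

Derivation:
Initial: C1(3μF, Q=17μC, V=5.67V), C2(5μF, Q=2μC, V=0.40V), C3(5μF, Q=2μC, V=0.40V), C4(6μF, Q=11μC, V=1.83V), C5(3μF, Q=12μC, V=4.00V)
Op 1: GROUND 5: Q5=0; energy lost=24.000
Op 2: GROUND 4: Q4=0; energy lost=10.083
Op 3: GROUND 1: Q1=0; energy lost=48.167
Op 4: GROUND 3: Q3=0; energy lost=0.400
Op 5: CLOSE 2-5: Q_total=2.00, C_total=8.00, V=0.25; Q2=1.25, Q5=0.75; dissipated=0.150
Final charges: Q1=0.00, Q2=1.25, Q3=0.00, Q4=0.00, Q5=0.75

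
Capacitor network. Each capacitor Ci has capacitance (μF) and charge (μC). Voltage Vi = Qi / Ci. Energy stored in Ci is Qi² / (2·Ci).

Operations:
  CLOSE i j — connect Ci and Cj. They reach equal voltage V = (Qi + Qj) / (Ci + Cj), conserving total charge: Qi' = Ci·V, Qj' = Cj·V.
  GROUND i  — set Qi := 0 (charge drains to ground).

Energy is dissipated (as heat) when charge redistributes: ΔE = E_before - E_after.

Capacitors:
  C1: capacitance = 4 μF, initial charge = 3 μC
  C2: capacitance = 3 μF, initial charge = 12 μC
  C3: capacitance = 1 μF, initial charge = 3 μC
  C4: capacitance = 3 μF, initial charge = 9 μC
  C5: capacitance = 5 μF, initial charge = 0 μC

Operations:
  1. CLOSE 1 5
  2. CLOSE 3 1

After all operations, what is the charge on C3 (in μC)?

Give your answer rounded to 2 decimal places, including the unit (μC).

Answer: 0.87 μC

Derivation:
Initial: C1(4μF, Q=3μC, V=0.75V), C2(3μF, Q=12μC, V=4.00V), C3(1μF, Q=3μC, V=3.00V), C4(3μF, Q=9μC, V=3.00V), C5(5μF, Q=0μC, V=0.00V)
Op 1: CLOSE 1-5: Q_total=3.00, C_total=9.00, V=0.33; Q1=1.33, Q5=1.67; dissipated=0.625
Op 2: CLOSE 3-1: Q_total=4.33, C_total=5.00, V=0.87; Q3=0.87, Q1=3.47; dissipated=2.844
Final charges: Q1=3.47, Q2=12.00, Q3=0.87, Q4=9.00, Q5=1.67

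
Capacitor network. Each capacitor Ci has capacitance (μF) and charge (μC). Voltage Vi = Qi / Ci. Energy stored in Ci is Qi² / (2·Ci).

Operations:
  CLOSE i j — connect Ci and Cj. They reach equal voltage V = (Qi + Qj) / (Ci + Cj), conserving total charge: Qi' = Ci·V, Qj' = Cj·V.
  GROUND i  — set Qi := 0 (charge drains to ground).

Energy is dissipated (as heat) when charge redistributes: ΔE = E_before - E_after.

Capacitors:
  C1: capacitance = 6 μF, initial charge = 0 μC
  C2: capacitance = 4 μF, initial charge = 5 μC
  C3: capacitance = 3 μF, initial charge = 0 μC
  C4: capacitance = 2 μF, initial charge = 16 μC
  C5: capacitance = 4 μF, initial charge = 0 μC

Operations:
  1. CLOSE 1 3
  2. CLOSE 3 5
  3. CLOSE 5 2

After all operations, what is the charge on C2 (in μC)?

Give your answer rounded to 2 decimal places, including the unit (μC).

Answer: 2.50 μC

Derivation:
Initial: C1(6μF, Q=0μC, V=0.00V), C2(4μF, Q=5μC, V=1.25V), C3(3μF, Q=0μC, V=0.00V), C4(2μF, Q=16μC, V=8.00V), C5(4μF, Q=0μC, V=0.00V)
Op 1: CLOSE 1-3: Q_total=0.00, C_total=9.00, V=0.00; Q1=0.00, Q3=0.00; dissipated=0.000
Op 2: CLOSE 3-5: Q_total=0.00, C_total=7.00, V=0.00; Q3=0.00, Q5=0.00; dissipated=0.000
Op 3: CLOSE 5-2: Q_total=5.00, C_total=8.00, V=0.62; Q5=2.50, Q2=2.50; dissipated=1.562
Final charges: Q1=0.00, Q2=2.50, Q3=0.00, Q4=16.00, Q5=2.50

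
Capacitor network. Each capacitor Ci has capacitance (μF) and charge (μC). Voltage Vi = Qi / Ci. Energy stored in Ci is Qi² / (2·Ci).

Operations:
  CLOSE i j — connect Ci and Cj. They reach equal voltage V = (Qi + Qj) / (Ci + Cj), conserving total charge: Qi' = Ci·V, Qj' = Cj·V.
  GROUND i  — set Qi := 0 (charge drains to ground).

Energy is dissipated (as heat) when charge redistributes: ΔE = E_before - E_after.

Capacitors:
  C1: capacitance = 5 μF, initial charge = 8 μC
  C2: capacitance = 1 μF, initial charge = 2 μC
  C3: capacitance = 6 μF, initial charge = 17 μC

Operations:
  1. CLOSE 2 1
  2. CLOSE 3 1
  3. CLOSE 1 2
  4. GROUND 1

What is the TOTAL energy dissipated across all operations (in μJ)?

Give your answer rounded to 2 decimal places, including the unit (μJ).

Initial: C1(5μF, Q=8μC, V=1.60V), C2(1μF, Q=2μC, V=2.00V), C3(6μF, Q=17μC, V=2.83V)
Op 1: CLOSE 2-1: Q_total=10.00, C_total=6.00, V=1.67; Q2=1.67, Q1=8.33; dissipated=0.067
Op 2: CLOSE 3-1: Q_total=25.33, C_total=11.00, V=2.30; Q3=13.82, Q1=11.52; dissipated=1.856
Op 3: CLOSE 1-2: Q_total=13.18, C_total=6.00, V=2.20; Q1=10.98, Q2=2.20; dissipated=0.169
Op 4: GROUND 1: Q1=0; energy lost=12.067
Total dissipated: 14.158 μJ

Answer: 14.16 μJ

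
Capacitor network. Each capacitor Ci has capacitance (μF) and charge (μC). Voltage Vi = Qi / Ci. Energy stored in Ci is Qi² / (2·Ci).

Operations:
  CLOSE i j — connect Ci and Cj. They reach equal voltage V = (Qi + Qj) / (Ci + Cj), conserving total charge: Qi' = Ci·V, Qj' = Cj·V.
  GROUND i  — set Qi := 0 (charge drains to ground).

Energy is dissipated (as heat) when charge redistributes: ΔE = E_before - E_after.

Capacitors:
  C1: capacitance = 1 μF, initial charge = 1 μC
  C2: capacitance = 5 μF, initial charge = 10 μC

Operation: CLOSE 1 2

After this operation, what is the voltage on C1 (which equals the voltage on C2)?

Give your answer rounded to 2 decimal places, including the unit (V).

Answer: 1.83 V

Derivation:
Initial: C1(1μF, Q=1μC, V=1.00V), C2(5μF, Q=10μC, V=2.00V)
Op 1: CLOSE 1-2: Q_total=11.00, C_total=6.00, V=1.83; Q1=1.83, Q2=9.17; dissipated=0.417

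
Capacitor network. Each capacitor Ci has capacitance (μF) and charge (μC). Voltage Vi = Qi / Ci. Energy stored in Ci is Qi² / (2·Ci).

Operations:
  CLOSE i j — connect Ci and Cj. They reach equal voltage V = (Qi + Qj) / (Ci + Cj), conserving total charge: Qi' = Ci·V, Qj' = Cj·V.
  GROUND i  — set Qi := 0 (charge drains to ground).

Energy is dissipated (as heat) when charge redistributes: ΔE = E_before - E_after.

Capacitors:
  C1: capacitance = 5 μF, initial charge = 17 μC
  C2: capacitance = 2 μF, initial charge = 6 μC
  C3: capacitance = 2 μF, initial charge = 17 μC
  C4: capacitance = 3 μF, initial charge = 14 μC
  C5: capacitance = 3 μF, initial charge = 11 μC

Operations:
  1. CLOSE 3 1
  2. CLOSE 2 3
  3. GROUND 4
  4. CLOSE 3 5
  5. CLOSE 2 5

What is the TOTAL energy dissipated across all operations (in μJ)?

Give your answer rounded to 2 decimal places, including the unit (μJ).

Initial: C1(5μF, Q=17μC, V=3.40V), C2(2μF, Q=6μC, V=3.00V), C3(2μF, Q=17μC, V=8.50V), C4(3μF, Q=14μC, V=4.67V), C5(3μF, Q=11μC, V=3.67V)
Op 1: CLOSE 3-1: Q_total=34.00, C_total=7.00, V=4.86; Q3=9.71, Q1=24.29; dissipated=18.579
Op 2: CLOSE 2-3: Q_total=15.71, C_total=4.00, V=3.93; Q2=7.86, Q3=7.86; dissipated=1.724
Op 3: GROUND 4: Q4=0; energy lost=32.667
Op 4: CLOSE 3-5: Q_total=18.86, C_total=5.00, V=3.77; Q3=7.54, Q5=11.31; dissipated=0.041
Op 5: CLOSE 2-5: Q_total=19.17, C_total=5.00, V=3.83; Q2=7.67, Q5=11.50; dissipated=0.015
Total dissipated: 53.026 μJ

Answer: 53.03 μJ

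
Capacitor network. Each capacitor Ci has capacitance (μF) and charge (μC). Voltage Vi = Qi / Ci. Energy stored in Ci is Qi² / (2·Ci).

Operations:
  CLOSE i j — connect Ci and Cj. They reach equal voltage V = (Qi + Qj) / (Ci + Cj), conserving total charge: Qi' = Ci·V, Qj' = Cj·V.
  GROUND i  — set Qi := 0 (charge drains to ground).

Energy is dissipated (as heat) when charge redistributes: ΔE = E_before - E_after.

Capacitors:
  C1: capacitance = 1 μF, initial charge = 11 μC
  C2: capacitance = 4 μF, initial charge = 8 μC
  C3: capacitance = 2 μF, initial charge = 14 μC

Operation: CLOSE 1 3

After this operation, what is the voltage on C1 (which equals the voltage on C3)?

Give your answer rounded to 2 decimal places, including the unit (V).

Answer: 8.33 V

Derivation:
Initial: C1(1μF, Q=11μC, V=11.00V), C2(4μF, Q=8μC, V=2.00V), C3(2μF, Q=14μC, V=7.00V)
Op 1: CLOSE 1-3: Q_total=25.00, C_total=3.00, V=8.33; Q1=8.33, Q3=16.67; dissipated=5.333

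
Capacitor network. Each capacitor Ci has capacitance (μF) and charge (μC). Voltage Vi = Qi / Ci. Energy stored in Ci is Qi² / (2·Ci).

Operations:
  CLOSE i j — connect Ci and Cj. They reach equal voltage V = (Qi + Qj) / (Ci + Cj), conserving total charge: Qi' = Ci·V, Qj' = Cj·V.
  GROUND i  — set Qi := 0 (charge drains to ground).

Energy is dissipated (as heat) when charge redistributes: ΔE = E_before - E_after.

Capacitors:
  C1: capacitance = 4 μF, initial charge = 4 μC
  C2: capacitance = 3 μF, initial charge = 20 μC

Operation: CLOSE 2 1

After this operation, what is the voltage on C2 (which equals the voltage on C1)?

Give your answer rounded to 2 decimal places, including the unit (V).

Initial: C1(4μF, Q=4μC, V=1.00V), C2(3μF, Q=20μC, V=6.67V)
Op 1: CLOSE 2-1: Q_total=24.00, C_total=7.00, V=3.43; Q2=10.29, Q1=13.71; dissipated=27.524

Answer: 3.43 V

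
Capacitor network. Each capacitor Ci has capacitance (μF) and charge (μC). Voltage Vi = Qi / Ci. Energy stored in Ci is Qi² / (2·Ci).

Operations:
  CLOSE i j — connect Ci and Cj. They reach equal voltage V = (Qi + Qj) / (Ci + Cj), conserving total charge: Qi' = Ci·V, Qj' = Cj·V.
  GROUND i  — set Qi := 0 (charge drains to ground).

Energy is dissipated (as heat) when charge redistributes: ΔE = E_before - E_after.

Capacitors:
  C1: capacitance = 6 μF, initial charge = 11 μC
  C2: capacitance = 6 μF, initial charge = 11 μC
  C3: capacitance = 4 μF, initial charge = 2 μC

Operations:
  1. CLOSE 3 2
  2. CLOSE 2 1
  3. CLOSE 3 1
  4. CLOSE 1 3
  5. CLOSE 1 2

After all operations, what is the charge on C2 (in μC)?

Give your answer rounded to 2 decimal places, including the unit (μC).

Answer: 9.08 μC

Derivation:
Initial: C1(6μF, Q=11μC, V=1.83V), C2(6μF, Q=11μC, V=1.83V), C3(4μF, Q=2μC, V=0.50V)
Op 1: CLOSE 3-2: Q_total=13.00, C_total=10.00, V=1.30; Q3=5.20, Q2=7.80; dissipated=2.133
Op 2: CLOSE 2-1: Q_total=18.80, C_total=12.00, V=1.57; Q2=9.40, Q1=9.40; dissipated=0.427
Op 3: CLOSE 3-1: Q_total=14.60, C_total=10.00, V=1.46; Q3=5.84, Q1=8.76; dissipated=0.085
Op 4: CLOSE 1-3: Q_total=14.60, C_total=10.00, V=1.46; Q1=8.76, Q3=5.84; dissipated=0.000
Op 5: CLOSE 1-2: Q_total=18.16, C_total=12.00, V=1.51; Q1=9.08, Q2=9.08; dissipated=0.017
Final charges: Q1=9.08, Q2=9.08, Q3=5.84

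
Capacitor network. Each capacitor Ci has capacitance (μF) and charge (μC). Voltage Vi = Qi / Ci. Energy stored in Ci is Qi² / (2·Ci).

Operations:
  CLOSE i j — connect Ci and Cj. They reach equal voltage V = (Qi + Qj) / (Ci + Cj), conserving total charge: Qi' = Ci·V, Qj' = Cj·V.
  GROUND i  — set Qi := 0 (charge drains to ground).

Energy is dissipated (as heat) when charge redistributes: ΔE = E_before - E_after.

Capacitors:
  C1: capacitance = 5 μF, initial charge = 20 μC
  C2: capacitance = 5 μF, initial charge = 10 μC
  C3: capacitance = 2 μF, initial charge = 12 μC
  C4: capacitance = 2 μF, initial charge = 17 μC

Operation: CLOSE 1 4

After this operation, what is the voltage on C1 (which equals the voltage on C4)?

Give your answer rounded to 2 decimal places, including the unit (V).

Initial: C1(5μF, Q=20μC, V=4.00V), C2(5μF, Q=10μC, V=2.00V), C3(2μF, Q=12μC, V=6.00V), C4(2μF, Q=17μC, V=8.50V)
Op 1: CLOSE 1-4: Q_total=37.00, C_total=7.00, V=5.29; Q1=26.43, Q4=10.57; dissipated=14.464

Answer: 5.29 V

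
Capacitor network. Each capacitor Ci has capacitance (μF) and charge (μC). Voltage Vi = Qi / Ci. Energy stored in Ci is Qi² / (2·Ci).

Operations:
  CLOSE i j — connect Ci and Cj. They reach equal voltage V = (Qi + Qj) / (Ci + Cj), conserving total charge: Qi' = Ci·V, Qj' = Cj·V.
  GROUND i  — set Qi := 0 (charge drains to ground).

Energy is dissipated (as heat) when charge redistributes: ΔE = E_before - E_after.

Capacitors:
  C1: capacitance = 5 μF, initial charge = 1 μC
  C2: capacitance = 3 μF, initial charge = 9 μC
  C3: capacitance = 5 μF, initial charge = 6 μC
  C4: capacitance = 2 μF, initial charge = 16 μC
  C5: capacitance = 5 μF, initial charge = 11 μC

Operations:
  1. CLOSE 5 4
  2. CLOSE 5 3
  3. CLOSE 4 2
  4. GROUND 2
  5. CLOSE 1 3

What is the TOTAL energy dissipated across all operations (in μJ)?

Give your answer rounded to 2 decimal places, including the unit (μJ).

Initial: C1(5μF, Q=1μC, V=0.20V), C2(3μF, Q=9μC, V=3.00V), C3(5μF, Q=6μC, V=1.20V), C4(2μF, Q=16μC, V=8.00V), C5(5μF, Q=11μC, V=2.20V)
Op 1: CLOSE 5-4: Q_total=27.00, C_total=7.00, V=3.86; Q5=19.29, Q4=7.71; dissipated=24.029
Op 2: CLOSE 5-3: Q_total=25.29, C_total=10.00, V=2.53; Q5=12.64, Q3=12.64; dissipated=8.826
Op 3: CLOSE 4-2: Q_total=16.71, C_total=5.00, V=3.34; Q4=6.69, Q2=10.03; dissipated=0.441
Op 4: GROUND 2: Q2=0; energy lost=16.762
Op 5: CLOSE 1-3: Q_total=13.64, C_total=10.00, V=1.36; Q1=6.82, Q3=6.82; dissipated=6.778
Total dissipated: 56.835 μJ

Answer: 56.83 μJ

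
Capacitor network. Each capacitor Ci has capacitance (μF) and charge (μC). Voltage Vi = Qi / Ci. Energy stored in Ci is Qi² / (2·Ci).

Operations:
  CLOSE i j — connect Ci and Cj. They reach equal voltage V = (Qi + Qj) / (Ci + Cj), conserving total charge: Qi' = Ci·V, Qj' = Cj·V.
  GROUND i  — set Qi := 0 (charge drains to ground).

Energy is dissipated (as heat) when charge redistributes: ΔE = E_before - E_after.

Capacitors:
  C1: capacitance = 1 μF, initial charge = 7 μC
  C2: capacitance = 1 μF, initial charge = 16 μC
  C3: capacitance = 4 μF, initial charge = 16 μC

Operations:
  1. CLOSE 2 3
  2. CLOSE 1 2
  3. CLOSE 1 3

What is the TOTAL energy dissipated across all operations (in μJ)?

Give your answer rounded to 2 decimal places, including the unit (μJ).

Initial: C1(1μF, Q=7μC, V=7.00V), C2(1μF, Q=16μC, V=16.00V), C3(4μF, Q=16μC, V=4.00V)
Op 1: CLOSE 2-3: Q_total=32.00, C_total=5.00, V=6.40; Q2=6.40, Q3=25.60; dissipated=57.600
Op 2: CLOSE 1-2: Q_total=13.40, C_total=2.00, V=6.70; Q1=6.70, Q2=6.70; dissipated=0.090
Op 3: CLOSE 1-3: Q_total=32.30, C_total=5.00, V=6.46; Q1=6.46, Q3=25.84; dissipated=0.036
Total dissipated: 57.726 μJ

Answer: 57.73 μJ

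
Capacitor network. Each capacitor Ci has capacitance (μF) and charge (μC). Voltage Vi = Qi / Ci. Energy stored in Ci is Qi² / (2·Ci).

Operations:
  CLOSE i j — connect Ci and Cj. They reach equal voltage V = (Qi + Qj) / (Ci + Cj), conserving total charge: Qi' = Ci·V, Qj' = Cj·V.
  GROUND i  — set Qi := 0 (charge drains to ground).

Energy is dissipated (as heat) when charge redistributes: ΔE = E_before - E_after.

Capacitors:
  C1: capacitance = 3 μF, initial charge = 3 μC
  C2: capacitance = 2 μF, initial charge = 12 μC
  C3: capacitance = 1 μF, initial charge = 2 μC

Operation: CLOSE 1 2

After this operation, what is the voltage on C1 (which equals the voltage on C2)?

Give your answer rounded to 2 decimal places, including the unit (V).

Answer: 3.00 V

Derivation:
Initial: C1(3μF, Q=3μC, V=1.00V), C2(2μF, Q=12μC, V=6.00V), C3(1μF, Q=2μC, V=2.00V)
Op 1: CLOSE 1-2: Q_total=15.00, C_total=5.00, V=3.00; Q1=9.00, Q2=6.00; dissipated=15.000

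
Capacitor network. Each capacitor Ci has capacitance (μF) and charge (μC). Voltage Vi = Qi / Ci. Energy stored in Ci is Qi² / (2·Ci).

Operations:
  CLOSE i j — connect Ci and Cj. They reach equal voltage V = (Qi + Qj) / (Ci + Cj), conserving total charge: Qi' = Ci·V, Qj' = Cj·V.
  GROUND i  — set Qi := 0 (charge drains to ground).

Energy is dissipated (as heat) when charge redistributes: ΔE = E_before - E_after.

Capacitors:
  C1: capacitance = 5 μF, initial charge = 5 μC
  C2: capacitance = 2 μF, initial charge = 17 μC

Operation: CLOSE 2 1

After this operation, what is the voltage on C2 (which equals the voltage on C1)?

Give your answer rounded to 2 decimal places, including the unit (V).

Initial: C1(5μF, Q=5μC, V=1.00V), C2(2μF, Q=17μC, V=8.50V)
Op 1: CLOSE 2-1: Q_total=22.00, C_total=7.00, V=3.14; Q2=6.29, Q1=15.71; dissipated=40.179

Answer: 3.14 V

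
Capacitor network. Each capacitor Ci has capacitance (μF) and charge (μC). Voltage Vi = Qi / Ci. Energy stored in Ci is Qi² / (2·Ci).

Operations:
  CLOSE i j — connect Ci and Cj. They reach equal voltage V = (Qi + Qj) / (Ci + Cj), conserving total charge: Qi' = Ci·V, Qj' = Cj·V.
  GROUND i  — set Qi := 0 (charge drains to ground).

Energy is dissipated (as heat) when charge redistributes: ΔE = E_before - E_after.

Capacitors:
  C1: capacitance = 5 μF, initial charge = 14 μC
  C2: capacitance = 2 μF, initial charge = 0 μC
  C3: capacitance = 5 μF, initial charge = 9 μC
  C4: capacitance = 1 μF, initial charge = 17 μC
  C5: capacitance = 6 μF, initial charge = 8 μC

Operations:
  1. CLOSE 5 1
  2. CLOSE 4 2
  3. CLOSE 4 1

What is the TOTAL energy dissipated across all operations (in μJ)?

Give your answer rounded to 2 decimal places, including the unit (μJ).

Initial: C1(5μF, Q=14μC, V=2.80V), C2(2μF, Q=0μC, V=0.00V), C3(5μF, Q=9μC, V=1.80V), C4(1μF, Q=17μC, V=17.00V), C5(6μF, Q=8μC, V=1.33V)
Op 1: CLOSE 5-1: Q_total=22.00, C_total=11.00, V=2.00; Q5=12.00, Q1=10.00; dissipated=2.933
Op 2: CLOSE 4-2: Q_total=17.00, C_total=3.00, V=5.67; Q4=5.67, Q2=11.33; dissipated=96.333
Op 3: CLOSE 4-1: Q_total=15.67, C_total=6.00, V=2.61; Q4=2.61, Q1=13.06; dissipated=5.602
Total dissipated: 104.869 μJ

Answer: 104.87 μJ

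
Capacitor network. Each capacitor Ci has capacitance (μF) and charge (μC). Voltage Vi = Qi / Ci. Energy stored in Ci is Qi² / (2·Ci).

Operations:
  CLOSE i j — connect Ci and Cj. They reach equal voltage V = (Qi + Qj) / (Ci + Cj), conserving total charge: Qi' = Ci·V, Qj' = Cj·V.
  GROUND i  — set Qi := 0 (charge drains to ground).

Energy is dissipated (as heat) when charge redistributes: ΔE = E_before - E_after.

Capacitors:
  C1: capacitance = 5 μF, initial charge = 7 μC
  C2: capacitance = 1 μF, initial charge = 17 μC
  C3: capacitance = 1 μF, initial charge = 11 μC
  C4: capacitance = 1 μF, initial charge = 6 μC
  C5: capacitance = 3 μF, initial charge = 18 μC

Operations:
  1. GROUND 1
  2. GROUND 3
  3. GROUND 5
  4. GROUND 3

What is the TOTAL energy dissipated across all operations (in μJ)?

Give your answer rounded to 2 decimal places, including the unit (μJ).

Answer: 119.40 μJ

Derivation:
Initial: C1(5μF, Q=7μC, V=1.40V), C2(1μF, Q=17μC, V=17.00V), C3(1μF, Q=11μC, V=11.00V), C4(1μF, Q=6μC, V=6.00V), C5(3μF, Q=18μC, V=6.00V)
Op 1: GROUND 1: Q1=0; energy lost=4.900
Op 2: GROUND 3: Q3=0; energy lost=60.500
Op 3: GROUND 5: Q5=0; energy lost=54.000
Op 4: GROUND 3: Q3=0; energy lost=0.000
Total dissipated: 119.400 μJ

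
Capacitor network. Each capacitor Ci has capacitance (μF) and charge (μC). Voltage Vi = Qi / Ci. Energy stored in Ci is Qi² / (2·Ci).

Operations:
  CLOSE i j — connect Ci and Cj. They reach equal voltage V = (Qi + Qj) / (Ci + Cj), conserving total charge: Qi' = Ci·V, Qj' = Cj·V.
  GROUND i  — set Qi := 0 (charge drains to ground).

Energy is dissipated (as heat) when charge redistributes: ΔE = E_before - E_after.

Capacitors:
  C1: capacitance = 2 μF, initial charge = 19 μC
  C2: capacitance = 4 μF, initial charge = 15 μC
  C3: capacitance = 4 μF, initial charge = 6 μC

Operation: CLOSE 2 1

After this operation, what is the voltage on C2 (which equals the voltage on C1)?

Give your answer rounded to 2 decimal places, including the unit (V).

Initial: C1(2μF, Q=19μC, V=9.50V), C2(4μF, Q=15μC, V=3.75V), C3(4μF, Q=6μC, V=1.50V)
Op 1: CLOSE 2-1: Q_total=34.00, C_total=6.00, V=5.67; Q2=22.67, Q1=11.33; dissipated=22.042

Answer: 5.67 V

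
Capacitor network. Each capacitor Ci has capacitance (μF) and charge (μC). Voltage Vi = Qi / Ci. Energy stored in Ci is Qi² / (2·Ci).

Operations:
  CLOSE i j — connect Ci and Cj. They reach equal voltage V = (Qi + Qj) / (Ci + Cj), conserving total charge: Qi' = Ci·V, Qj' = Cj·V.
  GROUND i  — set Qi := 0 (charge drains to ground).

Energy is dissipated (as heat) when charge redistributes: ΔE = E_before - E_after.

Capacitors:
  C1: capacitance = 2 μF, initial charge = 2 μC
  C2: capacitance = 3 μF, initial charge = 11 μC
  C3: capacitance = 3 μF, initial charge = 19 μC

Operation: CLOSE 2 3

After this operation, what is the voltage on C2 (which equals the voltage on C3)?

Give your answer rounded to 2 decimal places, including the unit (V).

Initial: C1(2μF, Q=2μC, V=1.00V), C2(3μF, Q=11μC, V=3.67V), C3(3μF, Q=19μC, V=6.33V)
Op 1: CLOSE 2-3: Q_total=30.00, C_total=6.00, V=5.00; Q2=15.00, Q3=15.00; dissipated=5.333

Answer: 5.00 V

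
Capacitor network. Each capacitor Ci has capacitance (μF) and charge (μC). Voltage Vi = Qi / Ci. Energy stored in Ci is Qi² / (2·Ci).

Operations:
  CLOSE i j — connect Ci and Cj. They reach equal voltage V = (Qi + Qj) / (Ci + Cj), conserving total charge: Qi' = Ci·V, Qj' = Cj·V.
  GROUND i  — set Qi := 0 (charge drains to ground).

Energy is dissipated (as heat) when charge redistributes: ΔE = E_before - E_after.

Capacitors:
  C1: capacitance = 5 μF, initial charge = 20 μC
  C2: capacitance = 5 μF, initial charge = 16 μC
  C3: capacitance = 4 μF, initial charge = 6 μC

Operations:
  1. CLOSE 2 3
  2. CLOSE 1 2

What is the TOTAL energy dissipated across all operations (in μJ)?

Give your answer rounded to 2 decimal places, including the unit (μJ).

Answer: 6.24 μJ

Derivation:
Initial: C1(5μF, Q=20μC, V=4.00V), C2(5μF, Q=16μC, V=3.20V), C3(4μF, Q=6μC, V=1.50V)
Op 1: CLOSE 2-3: Q_total=22.00, C_total=9.00, V=2.44; Q2=12.22, Q3=9.78; dissipated=3.211
Op 2: CLOSE 1-2: Q_total=32.22, C_total=10.00, V=3.22; Q1=16.11, Q2=16.11; dissipated=3.025
Total dissipated: 6.236 μJ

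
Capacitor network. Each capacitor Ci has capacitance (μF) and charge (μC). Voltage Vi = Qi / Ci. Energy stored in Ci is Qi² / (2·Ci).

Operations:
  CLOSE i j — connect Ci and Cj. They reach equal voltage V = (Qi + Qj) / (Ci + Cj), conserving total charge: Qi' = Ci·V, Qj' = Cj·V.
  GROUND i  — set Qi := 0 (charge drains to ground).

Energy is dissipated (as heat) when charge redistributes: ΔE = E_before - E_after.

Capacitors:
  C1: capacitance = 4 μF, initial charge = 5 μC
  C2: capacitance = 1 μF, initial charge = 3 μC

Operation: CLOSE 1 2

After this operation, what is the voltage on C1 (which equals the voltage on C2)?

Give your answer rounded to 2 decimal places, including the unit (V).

Answer: 1.60 V

Derivation:
Initial: C1(4μF, Q=5μC, V=1.25V), C2(1μF, Q=3μC, V=3.00V)
Op 1: CLOSE 1-2: Q_total=8.00, C_total=5.00, V=1.60; Q1=6.40, Q2=1.60; dissipated=1.225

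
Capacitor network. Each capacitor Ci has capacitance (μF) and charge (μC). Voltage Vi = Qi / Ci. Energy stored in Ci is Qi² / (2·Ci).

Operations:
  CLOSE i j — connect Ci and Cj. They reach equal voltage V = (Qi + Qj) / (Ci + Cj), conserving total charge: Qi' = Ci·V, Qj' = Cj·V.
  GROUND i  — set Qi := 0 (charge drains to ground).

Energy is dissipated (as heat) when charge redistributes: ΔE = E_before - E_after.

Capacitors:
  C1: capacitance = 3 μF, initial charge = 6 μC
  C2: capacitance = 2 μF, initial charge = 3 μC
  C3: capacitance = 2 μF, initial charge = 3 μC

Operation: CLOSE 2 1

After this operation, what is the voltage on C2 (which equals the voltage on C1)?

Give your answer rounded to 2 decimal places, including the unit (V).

Initial: C1(3μF, Q=6μC, V=2.00V), C2(2μF, Q=3μC, V=1.50V), C3(2μF, Q=3μC, V=1.50V)
Op 1: CLOSE 2-1: Q_total=9.00, C_total=5.00, V=1.80; Q2=3.60, Q1=5.40; dissipated=0.150

Answer: 1.80 V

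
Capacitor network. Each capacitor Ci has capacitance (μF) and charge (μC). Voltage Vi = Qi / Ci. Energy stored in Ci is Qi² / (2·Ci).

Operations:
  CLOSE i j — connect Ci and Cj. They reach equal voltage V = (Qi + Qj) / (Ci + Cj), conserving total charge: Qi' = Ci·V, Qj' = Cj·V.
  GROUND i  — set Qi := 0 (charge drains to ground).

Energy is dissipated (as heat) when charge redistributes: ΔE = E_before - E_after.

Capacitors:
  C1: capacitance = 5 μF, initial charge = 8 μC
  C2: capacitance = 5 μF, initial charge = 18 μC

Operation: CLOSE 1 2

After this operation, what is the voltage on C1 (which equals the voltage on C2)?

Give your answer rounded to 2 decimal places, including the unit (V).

Initial: C1(5μF, Q=8μC, V=1.60V), C2(5μF, Q=18μC, V=3.60V)
Op 1: CLOSE 1-2: Q_total=26.00, C_total=10.00, V=2.60; Q1=13.00, Q2=13.00; dissipated=5.000

Answer: 2.60 V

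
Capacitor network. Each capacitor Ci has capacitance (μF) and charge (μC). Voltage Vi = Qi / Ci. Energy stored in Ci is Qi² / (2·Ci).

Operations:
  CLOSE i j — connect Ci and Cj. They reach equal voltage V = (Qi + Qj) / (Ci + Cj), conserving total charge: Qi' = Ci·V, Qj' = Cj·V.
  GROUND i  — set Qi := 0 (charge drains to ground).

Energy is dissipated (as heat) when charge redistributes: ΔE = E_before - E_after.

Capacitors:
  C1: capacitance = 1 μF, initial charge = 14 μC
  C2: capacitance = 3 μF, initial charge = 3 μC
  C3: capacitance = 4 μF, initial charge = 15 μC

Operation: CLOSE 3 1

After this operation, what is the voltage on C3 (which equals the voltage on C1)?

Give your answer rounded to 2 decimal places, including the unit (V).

Initial: C1(1μF, Q=14μC, V=14.00V), C2(3μF, Q=3μC, V=1.00V), C3(4μF, Q=15μC, V=3.75V)
Op 1: CLOSE 3-1: Q_total=29.00, C_total=5.00, V=5.80; Q3=23.20, Q1=5.80; dissipated=42.025

Answer: 5.80 V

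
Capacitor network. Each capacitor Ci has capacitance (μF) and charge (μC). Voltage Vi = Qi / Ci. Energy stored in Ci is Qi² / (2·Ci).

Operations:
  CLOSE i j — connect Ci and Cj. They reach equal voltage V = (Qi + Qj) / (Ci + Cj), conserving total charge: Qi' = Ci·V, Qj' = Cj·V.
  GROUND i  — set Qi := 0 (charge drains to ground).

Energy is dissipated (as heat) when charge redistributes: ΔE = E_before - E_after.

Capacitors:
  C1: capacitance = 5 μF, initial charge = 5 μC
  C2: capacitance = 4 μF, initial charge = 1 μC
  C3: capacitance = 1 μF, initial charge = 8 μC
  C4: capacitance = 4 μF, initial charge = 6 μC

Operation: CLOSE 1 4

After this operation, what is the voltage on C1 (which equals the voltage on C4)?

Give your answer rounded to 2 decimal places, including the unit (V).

Answer: 1.22 V

Derivation:
Initial: C1(5μF, Q=5μC, V=1.00V), C2(4μF, Q=1μC, V=0.25V), C3(1μF, Q=8μC, V=8.00V), C4(4μF, Q=6μC, V=1.50V)
Op 1: CLOSE 1-4: Q_total=11.00, C_total=9.00, V=1.22; Q1=6.11, Q4=4.89; dissipated=0.278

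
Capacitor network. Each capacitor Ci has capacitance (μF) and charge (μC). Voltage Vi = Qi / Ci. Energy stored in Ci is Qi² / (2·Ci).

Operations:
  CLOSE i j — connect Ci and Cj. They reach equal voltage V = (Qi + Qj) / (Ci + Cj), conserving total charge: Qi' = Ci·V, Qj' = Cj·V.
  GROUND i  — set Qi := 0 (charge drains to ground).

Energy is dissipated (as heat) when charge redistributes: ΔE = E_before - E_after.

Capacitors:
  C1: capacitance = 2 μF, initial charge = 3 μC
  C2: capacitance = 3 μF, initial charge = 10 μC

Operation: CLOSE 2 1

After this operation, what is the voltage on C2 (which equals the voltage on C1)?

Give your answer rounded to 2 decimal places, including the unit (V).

Answer: 2.60 V

Derivation:
Initial: C1(2μF, Q=3μC, V=1.50V), C2(3μF, Q=10μC, V=3.33V)
Op 1: CLOSE 2-1: Q_total=13.00, C_total=5.00, V=2.60; Q2=7.80, Q1=5.20; dissipated=2.017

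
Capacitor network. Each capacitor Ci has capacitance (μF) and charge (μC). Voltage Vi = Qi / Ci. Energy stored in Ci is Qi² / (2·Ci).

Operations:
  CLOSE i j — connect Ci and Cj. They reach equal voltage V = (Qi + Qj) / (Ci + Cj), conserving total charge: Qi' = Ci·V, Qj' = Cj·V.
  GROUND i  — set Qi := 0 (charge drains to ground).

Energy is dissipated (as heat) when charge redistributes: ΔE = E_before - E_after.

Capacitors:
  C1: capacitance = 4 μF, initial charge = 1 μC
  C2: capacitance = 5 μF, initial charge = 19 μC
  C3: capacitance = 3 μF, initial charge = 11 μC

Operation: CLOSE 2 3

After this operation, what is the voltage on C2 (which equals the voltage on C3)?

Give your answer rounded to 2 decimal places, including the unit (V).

Answer: 3.75 V

Derivation:
Initial: C1(4μF, Q=1μC, V=0.25V), C2(5μF, Q=19μC, V=3.80V), C3(3μF, Q=11μC, V=3.67V)
Op 1: CLOSE 2-3: Q_total=30.00, C_total=8.00, V=3.75; Q2=18.75, Q3=11.25; dissipated=0.017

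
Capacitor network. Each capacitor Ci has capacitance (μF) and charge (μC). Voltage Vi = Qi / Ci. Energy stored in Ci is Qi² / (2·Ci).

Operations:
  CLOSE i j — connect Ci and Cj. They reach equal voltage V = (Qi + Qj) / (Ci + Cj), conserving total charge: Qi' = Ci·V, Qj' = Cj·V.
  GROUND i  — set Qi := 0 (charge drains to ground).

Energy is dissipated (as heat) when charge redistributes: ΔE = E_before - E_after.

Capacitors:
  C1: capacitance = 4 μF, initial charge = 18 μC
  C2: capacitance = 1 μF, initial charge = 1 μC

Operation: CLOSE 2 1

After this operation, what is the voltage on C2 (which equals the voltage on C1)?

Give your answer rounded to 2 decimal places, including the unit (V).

Answer: 3.80 V

Derivation:
Initial: C1(4μF, Q=18μC, V=4.50V), C2(1μF, Q=1μC, V=1.00V)
Op 1: CLOSE 2-1: Q_total=19.00, C_total=5.00, V=3.80; Q2=3.80, Q1=15.20; dissipated=4.900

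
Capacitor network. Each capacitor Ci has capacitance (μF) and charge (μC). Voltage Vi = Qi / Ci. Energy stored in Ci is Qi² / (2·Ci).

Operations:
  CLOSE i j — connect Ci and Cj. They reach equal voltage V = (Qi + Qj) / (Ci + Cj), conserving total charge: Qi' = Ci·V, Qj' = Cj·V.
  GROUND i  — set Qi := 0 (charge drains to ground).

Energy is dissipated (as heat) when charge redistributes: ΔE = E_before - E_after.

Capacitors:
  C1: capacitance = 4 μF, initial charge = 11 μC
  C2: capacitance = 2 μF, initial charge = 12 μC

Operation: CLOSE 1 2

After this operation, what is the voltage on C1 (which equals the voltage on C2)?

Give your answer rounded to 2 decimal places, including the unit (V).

Answer: 3.83 V

Derivation:
Initial: C1(4μF, Q=11μC, V=2.75V), C2(2μF, Q=12μC, V=6.00V)
Op 1: CLOSE 1-2: Q_total=23.00, C_total=6.00, V=3.83; Q1=15.33, Q2=7.67; dissipated=7.042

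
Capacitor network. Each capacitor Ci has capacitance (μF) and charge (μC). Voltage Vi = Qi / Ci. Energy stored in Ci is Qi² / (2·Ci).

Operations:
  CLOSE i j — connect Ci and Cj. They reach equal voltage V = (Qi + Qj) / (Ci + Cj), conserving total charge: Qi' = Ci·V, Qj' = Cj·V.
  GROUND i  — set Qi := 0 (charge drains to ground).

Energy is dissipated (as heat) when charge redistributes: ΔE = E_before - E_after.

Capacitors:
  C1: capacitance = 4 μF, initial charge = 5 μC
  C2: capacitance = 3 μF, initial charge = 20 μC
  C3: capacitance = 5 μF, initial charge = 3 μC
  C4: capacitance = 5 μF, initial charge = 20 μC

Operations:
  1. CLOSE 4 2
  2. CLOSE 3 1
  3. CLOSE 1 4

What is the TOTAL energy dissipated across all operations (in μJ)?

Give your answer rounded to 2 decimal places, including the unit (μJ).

Answer: 25.92 μJ

Derivation:
Initial: C1(4μF, Q=5μC, V=1.25V), C2(3μF, Q=20μC, V=6.67V), C3(5μF, Q=3μC, V=0.60V), C4(5μF, Q=20μC, V=4.00V)
Op 1: CLOSE 4-2: Q_total=40.00, C_total=8.00, V=5.00; Q4=25.00, Q2=15.00; dissipated=6.667
Op 2: CLOSE 3-1: Q_total=8.00, C_total=9.00, V=0.89; Q3=4.44, Q1=3.56; dissipated=0.469
Op 3: CLOSE 1-4: Q_total=28.56, C_total=9.00, V=3.17; Q1=12.69, Q4=15.86; dissipated=18.779
Total dissipated: 25.915 μJ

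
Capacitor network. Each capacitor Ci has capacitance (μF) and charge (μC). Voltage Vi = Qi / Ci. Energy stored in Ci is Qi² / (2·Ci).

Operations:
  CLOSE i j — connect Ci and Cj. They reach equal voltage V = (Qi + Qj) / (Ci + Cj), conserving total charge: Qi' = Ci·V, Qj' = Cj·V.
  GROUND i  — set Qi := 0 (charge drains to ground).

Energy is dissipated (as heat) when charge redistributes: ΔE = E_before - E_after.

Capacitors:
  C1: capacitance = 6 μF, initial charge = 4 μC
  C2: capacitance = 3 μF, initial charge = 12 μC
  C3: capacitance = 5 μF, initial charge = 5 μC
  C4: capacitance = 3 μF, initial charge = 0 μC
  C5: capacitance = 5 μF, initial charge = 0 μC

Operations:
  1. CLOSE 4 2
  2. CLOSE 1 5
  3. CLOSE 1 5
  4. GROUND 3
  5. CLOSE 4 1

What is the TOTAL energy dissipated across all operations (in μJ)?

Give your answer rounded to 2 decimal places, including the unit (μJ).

Answer: 17.78 μJ

Derivation:
Initial: C1(6μF, Q=4μC, V=0.67V), C2(3μF, Q=12μC, V=4.00V), C3(5μF, Q=5μC, V=1.00V), C4(3μF, Q=0μC, V=0.00V), C5(5μF, Q=0μC, V=0.00V)
Op 1: CLOSE 4-2: Q_total=12.00, C_total=6.00, V=2.00; Q4=6.00, Q2=6.00; dissipated=12.000
Op 2: CLOSE 1-5: Q_total=4.00, C_total=11.00, V=0.36; Q1=2.18, Q5=1.82; dissipated=0.606
Op 3: CLOSE 1-5: Q_total=4.00, C_total=11.00, V=0.36; Q1=2.18, Q5=1.82; dissipated=0.000
Op 4: GROUND 3: Q3=0; energy lost=2.500
Op 5: CLOSE 4-1: Q_total=8.18, C_total=9.00, V=0.91; Q4=2.73, Q1=5.45; dissipated=2.678
Total dissipated: 17.784 μJ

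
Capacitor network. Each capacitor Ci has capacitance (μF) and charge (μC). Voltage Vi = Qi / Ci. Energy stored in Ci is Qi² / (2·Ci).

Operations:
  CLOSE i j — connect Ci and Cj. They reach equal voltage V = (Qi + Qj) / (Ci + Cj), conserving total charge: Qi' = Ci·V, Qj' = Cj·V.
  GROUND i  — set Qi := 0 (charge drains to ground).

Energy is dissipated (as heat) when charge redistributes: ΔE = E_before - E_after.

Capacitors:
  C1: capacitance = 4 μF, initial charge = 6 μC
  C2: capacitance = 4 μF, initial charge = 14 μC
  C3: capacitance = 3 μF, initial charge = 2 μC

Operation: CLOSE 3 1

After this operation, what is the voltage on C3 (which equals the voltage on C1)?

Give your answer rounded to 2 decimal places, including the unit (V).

Initial: C1(4μF, Q=6μC, V=1.50V), C2(4μF, Q=14μC, V=3.50V), C3(3μF, Q=2μC, V=0.67V)
Op 1: CLOSE 3-1: Q_total=8.00, C_total=7.00, V=1.14; Q3=3.43, Q1=4.57; dissipated=0.595

Answer: 1.14 V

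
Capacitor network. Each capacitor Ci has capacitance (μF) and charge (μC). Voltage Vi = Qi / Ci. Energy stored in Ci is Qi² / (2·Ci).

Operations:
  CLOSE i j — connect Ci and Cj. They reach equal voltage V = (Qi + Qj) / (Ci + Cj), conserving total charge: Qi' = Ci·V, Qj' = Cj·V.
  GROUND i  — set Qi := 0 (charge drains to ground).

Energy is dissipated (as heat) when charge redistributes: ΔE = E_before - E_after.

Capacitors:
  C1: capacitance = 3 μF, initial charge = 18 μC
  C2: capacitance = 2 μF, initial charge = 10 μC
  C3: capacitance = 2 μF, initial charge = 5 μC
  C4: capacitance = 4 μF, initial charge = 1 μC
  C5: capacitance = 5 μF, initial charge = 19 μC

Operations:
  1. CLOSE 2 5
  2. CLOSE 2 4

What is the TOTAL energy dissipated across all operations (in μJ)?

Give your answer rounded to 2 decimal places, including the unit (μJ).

Answer: 11.13 μJ

Derivation:
Initial: C1(3μF, Q=18μC, V=6.00V), C2(2μF, Q=10μC, V=5.00V), C3(2μF, Q=5μC, V=2.50V), C4(4μF, Q=1μC, V=0.25V), C5(5μF, Q=19μC, V=3.80V)
Op 1: CLOSE 2-5: Q_total=29.00, C_total=7.00, V=4.14; Q2=8.29, Q5=20.71; dissipated=1.029
Op 2: CLOSE 2-4: Q_total=9.29, C_total=6.00, V=1.55; Q2=3.10, Q4=6.19; dissipated=10.103
Total dissipated: 11.131 μJ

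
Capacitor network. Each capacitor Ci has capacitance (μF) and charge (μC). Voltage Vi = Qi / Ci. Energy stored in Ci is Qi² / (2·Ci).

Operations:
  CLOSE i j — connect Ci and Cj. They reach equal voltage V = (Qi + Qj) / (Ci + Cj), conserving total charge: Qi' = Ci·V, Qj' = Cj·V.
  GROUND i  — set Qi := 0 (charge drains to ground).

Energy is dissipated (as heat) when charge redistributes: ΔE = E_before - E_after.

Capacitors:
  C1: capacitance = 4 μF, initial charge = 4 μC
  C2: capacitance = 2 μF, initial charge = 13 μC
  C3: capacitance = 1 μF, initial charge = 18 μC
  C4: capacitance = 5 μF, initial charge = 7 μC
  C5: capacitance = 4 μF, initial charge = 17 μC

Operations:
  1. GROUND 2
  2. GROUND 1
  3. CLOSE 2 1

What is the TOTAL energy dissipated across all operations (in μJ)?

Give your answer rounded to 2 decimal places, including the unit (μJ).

Answer: 44.25 μJ

Derivation:
Initial: C1(4μF, Q=4μC, V=1.00V), C2(2μF, Q=13μC, V=6.50V), C3(1μF, Q=18μC, V=18.00V), C4(5μF, Q=7μC, V=1.40V), C5(4μF, Q=17μC, V=4.25V)
Op 1: GROUND 2: Q2=0; energy lost=42.250
Op 2: GROUND 1: Q1=0; energy lost=2.000
Op 3: CLOSE 2-1: Q_total=0.00, C_total=6.00, V=0.00; Q2=0.00, Q1=0.00; dissipated=0.000
Total dissipated: 44.250 μJ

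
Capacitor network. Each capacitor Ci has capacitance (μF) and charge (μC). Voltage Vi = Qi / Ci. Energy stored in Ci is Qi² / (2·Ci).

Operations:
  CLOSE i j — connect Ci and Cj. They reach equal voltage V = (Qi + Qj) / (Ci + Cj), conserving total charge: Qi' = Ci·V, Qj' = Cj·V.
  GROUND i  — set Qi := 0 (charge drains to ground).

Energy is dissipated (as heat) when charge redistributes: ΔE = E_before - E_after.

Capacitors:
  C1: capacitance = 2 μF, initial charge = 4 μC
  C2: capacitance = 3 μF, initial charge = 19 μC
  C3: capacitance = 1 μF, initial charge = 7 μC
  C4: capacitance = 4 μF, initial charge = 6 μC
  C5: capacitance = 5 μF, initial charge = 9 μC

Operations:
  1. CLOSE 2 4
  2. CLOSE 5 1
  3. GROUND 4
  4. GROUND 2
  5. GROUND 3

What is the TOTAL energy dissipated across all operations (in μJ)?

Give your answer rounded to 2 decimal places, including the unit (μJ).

Answer: 89.20 μJ

Derivation:
Initial: C1(2μF, Q=4μC, V=2.00V), C2(3μF, Q=19μC, V=6.33V), C3(1μF, Q=7μC, V=7.00V), C4(4μF, Q=6μC, V=1.50V), C5(5μF, Q=9μC, V=1.80V)
Op 1: CLOSE 2-4: Q_total=25.00, C_total=7.00, V=3.57; Q2=10.71, Q4=14.29; dissipated=20.024
Op 2: CLOSE 5-1: Q_total=13.00, C_total=7.00, V=1.86; Q5=9.29, Q1=3.71; dissipated=0.029
Op 3: GROUND 4: Q4=0; energy lost=25.510
Op 4: GROUND 2: Q2=0; energy lost=19.133
Op 5: GROUND 3: Q3=0; energy lost=24.500
Total dissipated: 89.195 μJ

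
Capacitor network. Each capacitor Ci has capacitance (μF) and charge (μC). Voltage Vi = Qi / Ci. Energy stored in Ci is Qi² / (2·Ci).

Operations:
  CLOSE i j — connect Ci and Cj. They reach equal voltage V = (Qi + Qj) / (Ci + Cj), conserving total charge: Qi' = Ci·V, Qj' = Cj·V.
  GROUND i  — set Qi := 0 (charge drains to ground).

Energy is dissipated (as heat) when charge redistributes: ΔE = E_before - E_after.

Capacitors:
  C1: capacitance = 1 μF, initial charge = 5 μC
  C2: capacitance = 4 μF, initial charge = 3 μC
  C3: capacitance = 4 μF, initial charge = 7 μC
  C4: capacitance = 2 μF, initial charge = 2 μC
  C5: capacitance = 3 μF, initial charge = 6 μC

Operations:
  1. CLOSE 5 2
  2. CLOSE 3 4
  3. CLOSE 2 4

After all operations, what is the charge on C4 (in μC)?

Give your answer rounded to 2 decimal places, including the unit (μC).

Answer: 2.71 μC

Derivation:
Initial: C1(1μF, Q=5μC, V=5.00V), C2(4μF, Q=3μC, V=0.75V), C3(4μF, Q=7μC, V=1.75V), C4(2μF, Q=2μC, V=1.00V), C5(3μF, Q=6μC, V=2.00V)
Op 1: CLOSE 5-2: Q_total=9.00, C_total=7.00, V=1.29; Q5=3.86, Q2=5.14; dissipated=1.339
Op 2: CLOSE 3-4: Q_total=9.00, C_total=6.00, V=1.50; Q3=6.00, Q4=3.00; dissipated=0.375
Op 3: CLOSE 2-4: Q_total=8.14, C_total=6.00, V=1.36; Q2=5.43, Q4=2.71; dissipated=0.031
Final charges: Q1=5.00, Q2=5.43, Q3=6.00, Q4=2.71, Q5=3.86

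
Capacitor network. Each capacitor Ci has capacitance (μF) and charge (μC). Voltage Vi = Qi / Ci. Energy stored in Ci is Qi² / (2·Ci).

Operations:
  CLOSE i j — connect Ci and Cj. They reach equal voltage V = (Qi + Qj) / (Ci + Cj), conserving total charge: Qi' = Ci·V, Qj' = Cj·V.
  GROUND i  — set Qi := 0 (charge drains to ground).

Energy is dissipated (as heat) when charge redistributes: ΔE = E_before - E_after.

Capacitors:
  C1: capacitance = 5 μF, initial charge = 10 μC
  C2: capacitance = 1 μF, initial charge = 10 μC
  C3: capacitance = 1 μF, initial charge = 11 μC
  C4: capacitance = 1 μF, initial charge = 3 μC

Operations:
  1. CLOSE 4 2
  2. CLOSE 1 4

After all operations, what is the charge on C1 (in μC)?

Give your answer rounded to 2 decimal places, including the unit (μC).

Answer: 13.75 μC

Derivation:
Initial: C1(5μF, Q=10μC, V=2.00V), C2(1μF, Q=10μC, V=10.00V), C3(1μF, Q=11μC, V=11.00V), C4(1μF, Q=3μC, V=3.00V)
Op 1: CLOSE 4-2: Q_total=13.00, C_total=2.00, V=6.50; Q4=6.50, Q2=6.50; dissipated=12.250
Op 2: CLOSE 1-4: Q_total=16.50, C_total=6.00, V=2.75; Q1=13.75, Q4=2.75; dissipated=8.438
Final charges: Q1=13.75, Q2=6.50, Q3=11.00, Q4=2.75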